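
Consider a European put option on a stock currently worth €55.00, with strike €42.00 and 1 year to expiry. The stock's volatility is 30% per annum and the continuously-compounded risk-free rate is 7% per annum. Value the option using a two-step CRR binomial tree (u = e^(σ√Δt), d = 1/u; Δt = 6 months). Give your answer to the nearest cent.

CRR parameters: u = e^(σ√Δt) = e^(0.3·√0.5) = 1.2363, d = 1/u = 0.8089
Per-period rate: rΔt = 0.07·0.5 = 0.035, so R = e^0.035 = 1.0356
Risk-neutral probability p = (e^0.035 − 0.8089)/(1.2363 − 0.8089) = 0.2268/0.4275 = 0.5305
Terminal stock prices: S_uu = 84.07, S_ud = 55, S_dd = 35.98
Terminal payoffs (K − S): max(-42.07, 0) = 0, max(-13, 0) = 0, max(6.016, 0) = 6.016
Node u (S = 68): V_u = e^(−0.035)·[0.5305·0.0000 + 0.4695·0.0000] = 0.0000
Node d (S = 44.49): V_d = e^(−0.035)·[0.5305·0.0000 + 0.4695·6.0162] = 2.7275
Node 0 (S = 55): V_0 = e^(−0.035)·[0.5305·0.0000 + 0.4695·2.7275] = 1.2365

€1.24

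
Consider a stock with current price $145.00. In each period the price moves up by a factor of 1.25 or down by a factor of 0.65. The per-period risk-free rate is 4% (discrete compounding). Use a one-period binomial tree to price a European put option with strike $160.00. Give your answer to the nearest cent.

$22.13

Risk-neutral probability p = (1 + 0.04 − 0.65)/(1.25 − 0.65) = 0.3900/0.6000 = 0.6500
Terminal stock prices: S_u = 181.2, S_d = 94.25
Terminal payoffs (K − S): max(-21.25, 0) = 0, max(65.75, 0) = 65.75
Node 0 (S = 145): V_0 = 1/1.04·[0.6500·0.0000 + 0.3500·65.7500] = 22.1274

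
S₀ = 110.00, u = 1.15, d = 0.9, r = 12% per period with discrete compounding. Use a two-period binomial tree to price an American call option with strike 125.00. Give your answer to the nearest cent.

12.64

Risk-neutral probability p = (1 + 0.12 − 0.9)/(1.15 − 0.9) = 0.2200/0.2500 = 0.8800
Terminal stock prices: S_uu = 145.5, S_ud = 113.8, S_dd = 89.1
Terminal payoffs (S − K): max(20.47, 0) = 20.47, max(-11.15, 0) = 0, max(-35.9, 0) = 0
Node u (S = 126.5): continuation = 1/1.12·[0.8800·20.4750 + 0.1200·0.0000] = 16.0875; exercise value = 1.5000 ≤ continuation, so V_u = 16.0875
Node d (S = 99): continuation = 1/1.12·[0.8800·0.0000 + 0.1200·0.0000] = 0.0000; exercise value = 0.0000 ≤ continuation, so V_d = 0.0000
Node 0 (S = 110): continuation = 1/1.12·[0.8800·16.0875 + 0.1200·0.0000] = 12.6402; exercise value = 0.0000 ≤ continuation, so V_0 = 12.6402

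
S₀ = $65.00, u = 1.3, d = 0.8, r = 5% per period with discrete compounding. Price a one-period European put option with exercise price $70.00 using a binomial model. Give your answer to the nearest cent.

Risk-neutral probability p = (1 + 0.05 − 0.8)/(1.3 − 0.8) = 0.2500/0.5000 = 0.5000
Terminal stock prices: S_u = 84.5, S_d = 52
Terminal payoffs (K − S): max(-14.5, 0) = 0, max(18, 0) = 18
Node 0 (S = 65): V_0 = 1/1.05·[0.5000·0.0000 + 0.5000·18.0000] = 8.5714

$8.57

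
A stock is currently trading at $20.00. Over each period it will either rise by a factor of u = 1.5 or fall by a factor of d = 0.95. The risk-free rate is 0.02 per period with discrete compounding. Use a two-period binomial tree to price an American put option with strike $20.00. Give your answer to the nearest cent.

Risk-neutral probability p = (1 + 0.02 − 0.95)/(1.5 − 0.95) = 0.0700/0.5500 = 0.1273
Terminal stock prices: S_uu = 45, S_ud = 28.5, S_dd = 18.05
Terminal payoffs (K − S): max(-25, 0) = 0, max(-8.5, 0) = 0, max(1.95, 0) = 1.95
Node u (S = 30): continuation = 1/1.02·[0.1273·0.0000 + 0.8727·0.0000] = 0.0000; exercise value = 0.0000 ≤ continuation, so V_u = 0.0000
Node d (S = 19): continuation = 1/1.02·[0.1273·0.0000 + 0.8727·1.9500] = 1.6684; exercise value = 1.0000 ≤ continuation, so V_d = 1.6684
Node 0 (S = 20): continuation = 1/1.02·[0.1273·0.0000 + 0.8727·1.6684] = 1.4276; exercise value = 0.0000 ≤ continuation, so V_0 = 1.4276

$1.43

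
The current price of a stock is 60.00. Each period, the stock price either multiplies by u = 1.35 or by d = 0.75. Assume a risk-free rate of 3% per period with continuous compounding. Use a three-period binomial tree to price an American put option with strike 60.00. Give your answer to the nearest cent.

Risk-neutral probability p = (e^0.03 − 0.75)/(1.35 − 0.75) = 0.2805/0.6000 = 0.4674
Terminal stock prices: S_uuu = 147.6, S_uud = 82.01, S_udd = 45.56, S_ddd = 25.31
Terminal payoffs (K − S): max(-87.62, 0) = 0, max(-22.01, 0) = 0, max(14.44, 0) = 14.44, max(34.69, 0) = 34.69
Node uu (S = 109.4): continuation = e^(−0.03)·[0.4674·0.0000 + 0.5326·0.0000] = 0.0000; exercise value = 0.0000 ≤ continuation, so V_uu = 0.0000
Node ud (S = 60.75): continuation = e^(−0.03)·[0.4674·0.0000 + 0.5326·14.4375] = 7.4618; exercise value = 0.0000 ≤ continuation, so V_ud = 7.4618
Node dd (S = 33.75): continuation = e^(−0.03)·[0.4674·14.4375 + 0.5326·34.6875] = 24.4767; exercise value = 26.2500 > continuation, so V_dd = 26.2500 (exercise)
Node u (S = 81): continuation = e^(−0.03)·[0.4674·0.0000 + 0.5326·7.4618] = 3.8565; exercise value = 0.0000 ≤ continuation, so V_u = 3.8565
Node d (S = 45): continuation = e^(−0.03)·[0.4674·7.4618 + 0.5326·26.2500] = 16.9517; exercise value = 15.0000 ≤ continuation, so V_d = 16.9517
Node 0 (S = 60): continuation = e^(−0.03)·[0.4674·3.8565 + 0.5326·16.9517] = 10.5106; exercise value = 0.0000 ≤ continuation, so V_0 = 10.5106

10.51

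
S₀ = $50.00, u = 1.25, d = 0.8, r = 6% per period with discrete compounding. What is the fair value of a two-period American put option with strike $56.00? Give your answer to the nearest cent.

Risk-neutral probability p = (1 + 0.06 − 0.8)/(1.25 − 0.8) = 0.2600/0.4500 = 0.5778
Terminal stock prices: S_uu = 78.12, S_ud = 50, S_dd = 32
Terminal payoffs (K − S): max(-22.12, 0) = 0, max(6, 0) = 6, max(24, 0) = 24
Node u (S = 62.5): continuation = 1/1.06·[0.5778·0.0000 + 0.4222·6.0000] = 2.3899; exercise value = 0.0000 ≤ continuation, so V_u = 2.3899
Node d (S = 40): continuation = 1/1.06·[0.5778·6.0000 + 0.4222·24.0000] = 12.8302; exercise value = 16.0000 > continuation, so V_d = 16.0000 (exercise)
Node 0 (S = 50): continuation = 1/1.06·[0.5778·2.3899 + 0.4222·16.0000] = 7.6759; exercise value = 6.0000 ≤ continuation, so V_0 = 7.6759

$7.68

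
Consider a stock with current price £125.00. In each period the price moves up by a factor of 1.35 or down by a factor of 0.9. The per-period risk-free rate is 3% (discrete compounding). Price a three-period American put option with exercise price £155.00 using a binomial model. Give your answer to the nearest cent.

£31.79

Risk-neutral probability p = (1 + 0.03 − 0.9)/(1.35 − 0.9) = 0.1300/0.4500 = 0.2889
Terminal stock prices: S_uuu = 307.5, S_uud = 205, S_udd = 136.7, S_ddd = 91.13
Terminal payoffs (K − S): max(-152.5, 0) = 0, max(-50.03, 0) = 0, max(18.31, 0) = 18.31, max(63.87, 0) = 63.87
Node uu (S = 227.8): continuation = 1/1.03·[0.2889·0.0000 + 0.7111·0.0000] = 0.0000; exercise value = 0.0000 ≤ continuation, so V_uu = 0.0000
Node ud (S = 151.9): continuation = 1/1.03·[0.2889·0.0000 + 0.7111·18.3125] = 12.6429; exercise value = 3.1250 ≤ continuation, so V_ud = 12.6429
Node dd (S = 101.2): continuation = 1/1.03·[0.2889·18.3125 + 0.7111·63.8750] = 49.2354; exercise value = 53.7500 > continuation, so V_dd = 53.7500 (exercise)
Node u (S = 168.8): continuation = 1/1.03·[0.2889·0.0000 + 0.7111·12.6429] = 8.7287; exercise value = 0.0000 ≤ continuation, so V_u = 8.7287
Node d (S = 112.5): continuation = 1/1.03·[0.2889·12.6429 + 0.7111·53.7500] = 40.6550; exercise value = 42.5000 > continuation, so V_d = 42.5000 (exercise)
Node 0 (S = 125): continuation = 1/1.03·[0.2889·8.7287 + 0.7111·42.5000] = 31.7901; exercise value = 30.0000 ≤ continuation, so V_0 = 31.7901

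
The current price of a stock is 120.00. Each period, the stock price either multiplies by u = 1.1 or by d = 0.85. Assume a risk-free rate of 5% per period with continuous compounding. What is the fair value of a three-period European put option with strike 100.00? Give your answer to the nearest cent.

0.53

Risk-neutral probability p = (e^0.05 − 0.85)/(1.1 − 0.85) = 0.2013/0.2500 = 0.8051
Terminal stock prices: S_uuu = 159.7, S_uud = 123.4, S_udd = 95.37, S_ddd = 73.69
Terminal payoffs (K − S): max(-59.72, 0) = 0, max(-23.42, 0) = 0, max(4.63, 0) = 4.63, max(26.31, 0) = 26.31
Node uu (S = 145.2): V_uu = e^(−0.05)·[0.8051·0.0000 + 0.1949·0.0000] = 0.0000
Node ud (S = 112.2): V_ud = e^(−0.05)·[0.8051·0.0000 + 0.1949·4.6300] = 0.8584
Node dd (S = 86.7): V_dd = e^(−0.05)·[0.8051·4.6300 + 0.1949·26.3050] = 8.4229
Node u (S = 132): V_u = e^(−0.05)·[0.8051·0.0000 + 0.1949·0.8584] = 0.1592
Node d (S = 102): V_d = e^(−0.05)·[0.8051·0.8584 + 0.1949·8.4229] = 2.2191
Node 0 (S = 120): V_0 = e^(−0.05)·[0.8051·0.1592 + 0.1949·2.2191] = 0.5333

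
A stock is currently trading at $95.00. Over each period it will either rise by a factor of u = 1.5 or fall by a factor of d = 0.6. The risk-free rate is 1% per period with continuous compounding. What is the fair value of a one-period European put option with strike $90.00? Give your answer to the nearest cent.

$17.79

Risk-neutral probability p = (e^0.01 − 0.6)/(1.5 − 0.6) = 0.4101/0.9000 = 0.4556
Terminal stock prices: S_u = 142.5, S_d = 57
Terminal payoffs (K − S): max(-52.5, 0) = 0, max(33, 0) = 33
Node 0 (S = 95): V_0 = e^(−0.01)·[0.4556·0.0000 + 0.5444·33.0000] = 17.7861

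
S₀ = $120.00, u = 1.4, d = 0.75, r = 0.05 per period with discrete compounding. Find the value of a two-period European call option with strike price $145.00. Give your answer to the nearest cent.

Risk-neutral probability p = (1 + 0.05 − 0.75)/(1.4 − 0.75) = 0.3000/0.6500 = 0.4615
Terminal stock prices: S_uu = 235.2, S_ud = 126, S_dd = 67.5
Terminal payoffs (S − K): max(90.2, 0) = 90.2, max(-19, 0) = 0, max(-77.5, 0) = 0
Node u (S = 168): V_u = 1/1.05·[0.4615·90.2000 + 0.5385·0.0000] = 39.6484
Node d (S = 90): V_d = 1/1.05·[0.4615·0.0000 + 0.5385·0.0000] = 0.0000
Node 0 (S = 120): V_0 = 1/1.05·[0.4615·39.6484 + 0.5385·0.0000] = 17.4278

$17.43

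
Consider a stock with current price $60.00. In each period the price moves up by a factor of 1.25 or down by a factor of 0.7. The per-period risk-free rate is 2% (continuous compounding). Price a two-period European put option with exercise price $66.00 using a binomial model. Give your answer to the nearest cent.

Risk-neutral probability p = (e^0.02 − 0.7)/(1.25 − 0.7) = 0.3202/0.5500 = 0.5822
Terminal stock prices: S_uu = 93.75, S_ud = 52.5, S_dd = 29.4
Terminal payoffs (K − S): max(-27.75, 0) = 0, max(13.5, 0) = 13.5, max(36.6, 0) = 36.6
Node u (S = 75): V_u = e^(−0.02)·[0.5822·0.0000 + 0.4178·13.5000] = 5.5288
Node d (S = 42): V_d = e^(−0.02)·[0.5822·13.5000 + 0.4178·36.6000] = 22.6931
Node 0 (S = 60): V_0 = e^(−0.02)·[0.5822·5.5288 + 0.4178·22.6931] = 12.4488

$12.45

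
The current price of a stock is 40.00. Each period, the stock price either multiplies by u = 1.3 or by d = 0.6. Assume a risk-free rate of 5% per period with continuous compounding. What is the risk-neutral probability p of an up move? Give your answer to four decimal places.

Risk-neutral probability p = (e^0.05 − 0.6)/(1.3 − 0.6) = 0.4513/0.7000 = 0.6447

p = 0.6447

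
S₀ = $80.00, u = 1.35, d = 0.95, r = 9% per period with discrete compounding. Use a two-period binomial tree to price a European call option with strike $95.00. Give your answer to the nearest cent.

Risk-neutral probability p = (1 + 0.09 − 0.95)/(1.35 − 0.95) = 0.1400/0.4000 = 0.3500
Terminal stock prices: S_uu = 145.8, S_ud = 102.6, S_dd = 72.2
Terminal payoffs (S − K): max(50.8, 0) = 50.8, max(7.6, 0) = 7.6, max(-22.8, 0) = 0
Node u (S = 108): V_u = 1/1.09·[0.3500·50.8000 + 0.6500·7.6000] = 20.8440
Node d (S = 76): V_d = 1/1.09·[0.3500·7.6000 + 0.6500·0.0000] = 2.4404
Node 0 (S = 80): V_0 = 1/1.09·[0.3500·20.8440 + 0.6500·2.4404] = 8.1483

$8.15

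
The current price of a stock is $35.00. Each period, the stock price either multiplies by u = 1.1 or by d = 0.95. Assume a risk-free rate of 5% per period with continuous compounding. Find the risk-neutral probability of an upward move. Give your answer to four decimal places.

p = 0.6751

Risk-neutral probability p = (e^0.05 − 0.95)/(1.1 − 0.95) = 0.1013/0.1500 = 0.6751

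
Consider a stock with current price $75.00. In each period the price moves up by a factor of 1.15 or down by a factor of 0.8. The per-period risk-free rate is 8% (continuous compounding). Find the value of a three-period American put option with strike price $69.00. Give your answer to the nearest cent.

Risk-neutral probability p = (e^0.08 − 0.8)/(1.15 − 0.8) = 0.2833/0.3500 = 0.8094
Terminal stock prices: S_uuu = 114.1, S_uud = 79.35, S_udd = 55.2, S_ddd = 38.4
Terminal payoffs (K − S): max(-45.07, 0) = 0, max(-10.35, 0) = 0, max(13.8, 0) = 13.8, max(30.6, 0) = 30.6
Node uu (S = 99.19): continuation = e^(−0.08)·[0.8094·0.0000 + 0.1906·0.0000] = 0.0000; exercise value = 0.0000 ≤ continuation, so V_uu = 0.0000
Node ud (S = 69): continuation = e^(−0.08)·[0.8094·0.0000 + 0.1906·13.8000] = 2.4282; exercise value = 0.0000 ≤ continuation, so V_ud = 2.4282
Node dd (S = 48): continuation = e^(−0.08)·[0.8094·13.8000 + 0.1906·30.6000] = 15.6950; exercise value = 21.0000 > continuation, so V_dd = 21.0000 (exercise)
Node u (S = 86.25): continuation = e^(−0.08)·[0.8094·0.0000 + 0.1906·2.4282] = 0.4272; exercise value = 0.0000 ≤ continuation, so V_u = 0.4272
Node d (S = 60): continuation = e^(−0.08)·[0.8094·2.4282 + 0.1906·21.0000] = 5.5093; exercise value = 9.0000 > continuation, so V_d = 9.0000 (exercise)
Node 0 (S = 75): continuation = e^(−0.08)·[0.8094·0.4272 + 0.1906·9.0000] = 1.9028; exercise value = 0.0000 ≤ continuation, so V_0 = 1.9028

$1.90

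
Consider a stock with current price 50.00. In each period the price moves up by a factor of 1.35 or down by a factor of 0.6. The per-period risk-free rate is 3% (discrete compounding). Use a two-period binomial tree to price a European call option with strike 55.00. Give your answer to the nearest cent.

11.19

Risk-neutral probability p = (1 + 0.03 − 0.6)/(1.35 − 0.6) = 0.4300/0.7500 = 0.5733
Terminal stock prices: S_uu = 91.13, S_ud = 40.5, S_dd = 18
Terminal payoffs (S − K): max(36.13, 0) = 36.13, max(-14.5, 0) = 0, max(-37, 0) = 0
Node u (S = 67.5): V_u = 1/1.03·[0.5733·36.1250 + 0.4267·0.0000] = 20.1084
Node d (S = 30): V_d = 1/1.03·[0.5733·0.0000 + 0.4267·0.0000] = 0.0000
Node 0 (S = 50): V_0 = 1/1.03·[0.5733·20.1084 + 0.4267·0.0000] = 11.1930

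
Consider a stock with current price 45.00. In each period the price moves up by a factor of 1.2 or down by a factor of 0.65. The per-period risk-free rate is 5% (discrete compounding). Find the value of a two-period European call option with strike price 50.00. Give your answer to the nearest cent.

7.10

Risk-neutral probability p = (1 + 0.05 − 0.65)/(1.2 − 0.65) = 0.4000/0.5500 = 0.7273
Terminal stock prices: S_uu = 64.8, S_ud = 35.1, S_dd = 19.01
Terminal payoffs (S − K): max(14.8, 0) = 14.8, max(-14.9, 0) = 0, max(-30.99, 0) = 0
Node u (S = 54): V_u = 1/1.05·[0.7273·14.8000 + 0.2727·0.0000] = 10.2511
Node d (S = 29.25): V_d = 1/1.05·[0.7273·0.0000 + 0.2727·0.0000] = 0.0000
Node 0 (S = 45): V_0 = 1/1.05·[0.7273·10.2511 + 0.2727·0.0000] = 7.1003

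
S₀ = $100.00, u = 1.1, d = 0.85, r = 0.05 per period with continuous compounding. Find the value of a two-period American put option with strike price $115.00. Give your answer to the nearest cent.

Risk-neutral probability p = (e^0.05 − 0.85)/(1.1 − 0.85) = 0.2013/0.2500 = 0.8051
Terminal stock prices: S_uu = 121, S_ud = 93.5, S_dd = 72.25
Terminal payoffs (K − S): max(-6, 0) = 0, max(21.5, 0) = 21.5, max(42.75, 0) = 42.75
Node u (S = 110): continuation = e^(−0.05)·[0.8051·0.0000 + 0.1949·21.5000] = 3.9863; exercise value = 5.0000 > continuation, so V_u = 5.0000 (exercise)
Node d (S = 85): continuation = e^(−0.05)·[0.8051·21.5000 + 0.1949·42.7500] = 24.3914; exercise value = 30.0000 > continuation, so V_d = 30.0000 (exercise)
Node 0 (S = 100): continuation = e^(−0.05)·[0.8051·5.0000 + 0.1949·30.0000] = 9.3914; exercise value = 15.0000 > continuation, so V_0 = 15.0000 (exercise)

$15.00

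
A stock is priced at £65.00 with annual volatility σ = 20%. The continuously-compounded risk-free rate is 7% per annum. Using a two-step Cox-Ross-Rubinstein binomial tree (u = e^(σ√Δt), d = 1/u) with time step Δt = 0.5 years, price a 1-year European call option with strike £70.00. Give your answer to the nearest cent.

CRR parameters: u = e^(σ√Δt) = e^(0.2·√0.5) = 1.1519, d = 1/u = 0.8681
Per-period rate: rΔt = 0.07·0.5 = 0.035, so R = e^0.035 = 1.0356
Risk-neutral probability p = (e^0.035 − 0.8681)/(1.1519 − 0.8681) = 0.1675/0.2838 = 0.5902
Terminal stock prices: S_uu = 86.25, S_ud = 65, S_dd = 48.99
Terminal payoffs (S − K): max(16.25, 0) = 16.25, max(-5, 0) = 0, max(-21.01, 0) = 0
Node u (S = 74.87): V_u = e^(−0.035)·[0.5902·16.2483 + 0.4098·0.0000] = 9.2602
Node d (S = 56.43): V_d = e^(−0.035)·[0.5902·0.0000 + 0.4098·0.0000] = 0.0000
Node 0 (S = 65): V_0 = e^(−0.035)·[0.5902·9.2602 + 0.4098·0.0000] = 5.2776

£5.28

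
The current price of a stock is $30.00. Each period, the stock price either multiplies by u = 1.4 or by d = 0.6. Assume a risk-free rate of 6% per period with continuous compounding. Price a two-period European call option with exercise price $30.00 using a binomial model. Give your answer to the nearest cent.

$8.51

Risk-neutral probability p = (e^0.06 − 0.6)/(1.4 − 0.6) = 0.4618/0.8000 = 0.5773
Terminal stock prices: S_uu = 58.8, S_ud = 25.2, S_dd = 10.8
Terminal payoffs (S − K): max(28.8, 0) = 28.8, max(-4.8, 0) = 0, max(-19.2, 0) = 0
Node u (S = 42): V_u = e^(−0.06)·[0.5773·28.8000 + 0.4227·0.0000] = 15.6579
Node d (S = 18): V_d = e^(−0.06)·[0.5773·0.0000 + 0.4227·0.0000] = 0.0000
Node 0 (S = 30): V_0 = e^(−0.06)·[0.5773·15.6579 + 0.4227·0.0000] = 8.5128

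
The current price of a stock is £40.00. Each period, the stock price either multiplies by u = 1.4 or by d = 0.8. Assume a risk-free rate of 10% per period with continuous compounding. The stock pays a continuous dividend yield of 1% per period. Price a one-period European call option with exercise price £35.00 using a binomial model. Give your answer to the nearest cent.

£9.32

Per-period risk-free factor R = e^0.1 = 1.1052; dividend-adjusted growth = e^(0.1−0.01) = 1.0942.
Risk-neutral probability p = (1.0942 − 0.8)/(1.4 − 0.8) = 0.2942/0.6000 = 0.4903
Terminal stock prices: S_u = 56, S_d = 32
Terminal payoffs (S − K): max(21, 0) = 21, max(-3, 0) = 0
Node 0 (S = 40): V_0 = e^(−0.1)·[0.4903·21.0000 + 0.5097·0.0000] = 9.3163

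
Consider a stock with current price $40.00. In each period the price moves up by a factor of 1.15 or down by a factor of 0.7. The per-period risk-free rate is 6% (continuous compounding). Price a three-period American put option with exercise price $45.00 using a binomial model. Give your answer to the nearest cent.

$5.77

Risk-neutral probability p = (e^0.06 − 0.7)/(1.15 − 0.7) = 0.3618/0.4500 = 0.8041
Terminal stock prices: S_uuu = 60.83, S_uud = 37.03, S_udd = 22.54, S_ddd = 13.72
Terminal payoffs (K − S): max(-15.83, 0) = 0, max(7.97, 0) = 7.97, max(22.46, 0) = 22.46, max(31.28, 0) = 31.28
Node uu (S = 52.9): continuation = e^(−0.06)·[0.8041·0.0000 + 0.1959·7.9700] = 1.4705; exercise value = 0.0000 ≤ continuation, so V_uu = 1.4705
Node ud (S = 32.2): continuation = e^(−0.06)·[0.8041·7.9700 + 0.1959·22.4600] = 10.1794; exercise value = 12.8000 > continuation, so V_ud = 12.8000 (exercise)
Node dd (S = 19.6): continuation = e^(−0.06)·[0.8041·22.4600 + 0.1959·31.2800] = 22.7794; exercise value = 25.4000 > continuation, so V_dd = 25.4000 (exercise)
Node u (S = 46): continuation = e^(−0.06)·[0.8041·1.4705 + 0.1959·12.8000] = 3.4753; exercise value = 0.0000 ≤ continuation, so V_u = 3.4753
Node d (S = 28): continuation = e^(−0.06)·[0.8041·12.8000 + 0.1959·25.4000] = 14.3794; exercise value = 17.0000 > continuation, so V_d = 17.0000 (exercise)
Node 0 (S = 40): continuation = e^(−0.06)·[0.8041·3.4753 + 0.1959·17.0000] = 5.7683; exercise value = 5.0000 ≤ continuation, so V_0 = 5.7683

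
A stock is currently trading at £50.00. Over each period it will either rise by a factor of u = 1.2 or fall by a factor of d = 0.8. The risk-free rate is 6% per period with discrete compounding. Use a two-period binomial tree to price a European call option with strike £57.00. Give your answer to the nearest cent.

Risk-neutral probability p = (1 + 0.06 − 0.8)/(1.2 − 0.8) = 0.2600/0.4000 = 0.6500
Terminal stock prices: S_uu = 72, S_ud = 48, S_dd = 32
Terminal payoffs (S − K): max(15, 0) = 15, max(-9, 0) = 0, max(-25, 0) = 0
Node u (S = 60): V_u = 1/1.06·[0.6500·15.0000 + 0.3500·0.0000] = 9.1981
Node d (S = 40): V_d = 1/1.06·[0.6500·0.0000 + 0.3500·0.0000] = 0.0000
Node 0 (S = 50): V_0 = 1/1.06·[0.6500·9.1981 + 0.3500·0.0000] = 5.6404

£5.64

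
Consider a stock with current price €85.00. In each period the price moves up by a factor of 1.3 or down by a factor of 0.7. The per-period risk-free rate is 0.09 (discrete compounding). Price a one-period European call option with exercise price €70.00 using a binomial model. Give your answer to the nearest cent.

Risk-neutral probability p = (1 + 0.09 − 0.7)/(1.3 − 0.7) = 0.3900/0.6000 = 0.6500
Terminal stock prices: S_u = 110.5, S_d = 59.5
Terminal payoffs (S − K): max(40.5, 0) = 40.5, max(-10.5, 0) = 0
Node 0 (S = 85): V_0 = 1/1.09·[0.6500·40.5000 + 0.3500·0.0000] = 24.1514

€24.15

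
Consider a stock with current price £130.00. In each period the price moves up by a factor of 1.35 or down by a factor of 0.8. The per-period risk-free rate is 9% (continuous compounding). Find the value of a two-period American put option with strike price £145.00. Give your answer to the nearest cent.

£18.39

Risk-neutral probability p = (e^0.09 − 0.8)/(1.35 − 0.8) = 0.2942/0.5500 = 0.5349
Terminal stock prices: S_uu = 236.9, S_ud = 140.4, S_dd = 83.2
Terminal payoffs (K − S): max(-91.93, 0) = 0, max(4.6, 0) = 4.6, max(61.8, 0) = 61.8
Node u (S = 175.5): continuation = e^(−0.09)·[0.5349·0.0000 + 0.4651·4.6000] = 1.9555; exercise value = 0.0000 ≤ continuation, so V_u = 1.9555
Node d (S = 104): continuation = e^(−0.09)·[0.5349·4.6000 + 0.4651·61.8000] = 28.5200; exercise value = 41.0000 > continuation, so V_d = 41.0000 (exercise)
Node 0 (S = 130): continuation = e^(−0.09)·[0.5349·1.9555 + 0.4651·41.0000] = 18.3851; exercise value = 15.0000 ≤ continuation, so V_0 = 18.3851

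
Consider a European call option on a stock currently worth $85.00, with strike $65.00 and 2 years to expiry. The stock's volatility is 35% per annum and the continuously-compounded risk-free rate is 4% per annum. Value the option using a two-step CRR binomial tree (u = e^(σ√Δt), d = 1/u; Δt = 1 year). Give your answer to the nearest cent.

$30.90

CRR parameters: u = e^(σ√Δt) = e^(0.35·√1) = 1.4191, d = 1/u = 0.7047
Per-period rate: rΔt = 0.04·1 = 0.04, so R = e^0.04 = 1.0408
Risk-neutral probability p = (e^0.04 − 0.7047)/(1.4191 − 0.7047) = 0.3361/0.7144 = 0.4705
Terminal stock prices: S_uu = 171.2, S_ud = 85, S_dd = 42.21
Terminal payoffs (S − K): max(106.2, 0) = 106.2, max(20, 0) = 20, max(-22.79, 0) = 0
Node u (S = 120.6): V_u = e^(−0.04)·[0.4705·106.1690 + 0.5295·20.0000] = 58.1694
Node d (S = 59.9): V_d = e^(−0.04)·[0.4705·20.0000 + 0.5295·0.0000] = 9.0412
Node 0 (S = 85): V_0 = e^(−0.04)·[0.4705·58.1694 + 0.5295·9.0412] = 30.8957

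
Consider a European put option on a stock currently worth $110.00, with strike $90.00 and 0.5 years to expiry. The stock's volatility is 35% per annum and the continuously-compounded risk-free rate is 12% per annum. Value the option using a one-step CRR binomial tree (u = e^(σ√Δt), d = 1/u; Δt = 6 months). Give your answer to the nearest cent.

$1.70

CRR parameters: u = e^(σ√Δt) = e^(0.35·√0.5) = 1.2808, d = 1/u = 0.7808
Per-period rate: rΔt = 0.12·0.5 = 0.06, so R = e^0.06 = 1.0618
Risk-neutral probability p = (e^0.06 − 0.7808)/(1.2808 − 0.7808) = 0.2811/0.5000 = 0.5621
Terminal stock prices: S_u = 140.9, S_d = 85.88
Terminal payoffs (K − S): max(-50.89, 0) = 0, max(4.116, 0) = 4.116
Node 0 (S = 110): V_0 = e^(−0.06)·[0.5621·0.0000 + 0.4379·4.1164] = 1.6976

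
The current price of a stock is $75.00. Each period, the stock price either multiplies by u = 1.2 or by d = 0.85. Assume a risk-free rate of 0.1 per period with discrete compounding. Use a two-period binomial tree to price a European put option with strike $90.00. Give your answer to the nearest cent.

$6.97

Risk-neutral probability p = (1 + 0.1 − 0.85)/(1.2 − 0.85) = 0.2500/0.3500 = 0.7143
Terminal stock prices: S_uu = 108, S_ud = 76.5, S_dd = 54.19
Terminal payoffs (K − S): max(-18, 0) = 0, max(13.5, 0) = 13.5, max(35.81, 0) = 35.81
Node u (S = 90): V_u = 1/1.1·[0.7143·0.0000 + 0.2857·13.5000] = 3.5065
Node d (S = 63.75): V_d = 1/1.1·[0.7143·13.5000 + 0.2857·35.8125] = 18.0682
Node 0 (S = 75): V_0 = 1/1.1·[0.7143·3.5065 + 0.2857·18.0682] = 6.9700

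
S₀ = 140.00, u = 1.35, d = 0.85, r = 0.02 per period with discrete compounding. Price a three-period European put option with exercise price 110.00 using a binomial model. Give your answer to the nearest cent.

6.51

Risk-neutral probability p = (1 + 0.02 − 0.85)/(1.35 − 0.85) = 0.1700/0.5000 = 0.3400
Terminal stock prices: S_uuu = 344.5, S_uud = 216.9, S_udd = 136.6, S_ddd = 85.98
Terminal payoffs (K − S): max(-234.5, 0) = 0, max(-106.9, 0) = 0, max(-26.55, 0) = 0, max(24.02, 0) = 24.02
Node uu (S = 255.2): V_uu = 1/1.02·[0.3400·0.0000 + 0.6600·0.0000] = 0.0000
Node ud (S = 160.7): V_ud = 1/1.02·[0.3400·0.0000 + 0.6600·0.0000] = 0.0000
Node dd (S = 101.1): V_dd = 1/1.02·[0.3400·0.0000 + 0.6600·24.0225] = 15.5440
Node u (S = 189): V_u = 1/1.02·[0.3400·0.0000 + 0.6600·0.0000] = 0.0000
Node d (S = 119): V_d = 1/1.02·[0.3400·0.0000 + 0.6600·15.5440] = 10.0579
Node 0 (S = 140): V_0 = 1/1.02·[0.3400·0.0000 + 0.6600·10.0579] = 6.5080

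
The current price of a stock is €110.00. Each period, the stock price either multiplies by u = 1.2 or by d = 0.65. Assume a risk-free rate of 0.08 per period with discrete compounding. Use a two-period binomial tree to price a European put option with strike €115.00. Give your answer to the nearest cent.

Risk-neutral probability p = (1 + 0.08 − 0.65)/(1.2 − 0.65) = 0.4300/0.5500 = 0.7818
Terminal stock prices: S_uu = 158.4, S_ud = 85.8, S_dd = 46.48
Terminal payoffs (K − S): max(-43.4, 0) = 0, max(29.2, 0) = 29.2, max(68.53, 0) = 68.53
Node u (S = 132): V_u = 1/1.08·[0.7818·0.0000 + 0.2182·29.2000] = 5.8990
Node d (S = 71.5): V_d = 1/1.08·[0.7818·29.2000 + 0.2182·68.5250] = 34.9815
Node 0 (S = 110): V_0 = 1/1.08·[0.7818·5.8990 + 0.2182·34.9815] = 11.3373

€11.34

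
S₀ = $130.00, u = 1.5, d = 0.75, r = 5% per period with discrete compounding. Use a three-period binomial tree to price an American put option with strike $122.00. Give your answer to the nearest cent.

$19.02

Risk-neutral probability p = (1 + 0.05 − 0.75)/(1.5 − 0.75) = 0.3000/0.7500 = 0.4000
Terminal stock prices: S_uuu = 438.8, S_uud = 219.4, S_udd = 109.7, S_ddd = 54.84
Terminal payoffs (K − S): max(-316.8, 0) = 0, max(-97.38, 0) = 0, max(12.31, 0) = 12.31, max(67.16, 0) = 67.16
Node uu (S = 292.5): continuation = 1/1.05·[0.4000·0.0000 + 0.6000·0.0000] = 0.0000; exercise value = 0.0000 ≤ continuation, so V_uu = 0.0000
Node ud (S = 146.2): continuation = 1/1.05·[0.4000·0.0000 + 0.6000·12.3125] = 7.0357; exercise value = 0.0000 ≤ continuation, so V_ud = 7.0357
Node dd (S = 73.12): continuation = 1/1.05·[0.4000·12.3125 + 0.6000·67.1562] = 43.0655; exercise value = 48.8750 > continuation, so V_dd = 48.8750 (exercise)
Node u (S = 195): continuation = 1/1.05·[0.4000·0.0000 + 0.6000·7.0357] = 4.0204; exercise value = 0.0000 ≤ continuation, so V_u = 4.0204
Node d (S = 97.5): continuation = 1/1.05·[0.4000·7.0357 + 0.6000·48.8750] = 30.6088; exercise value = 24.5000 ≤ continuation, so V_d = 30.6088
Node 0 (S = 130): continuation = 1/1.05·[0.4000·4.0204 + 0.6000·30.6088] = 19.0224; exercise value = 0.0000 ≤ continuation, so V_0 = 19.0224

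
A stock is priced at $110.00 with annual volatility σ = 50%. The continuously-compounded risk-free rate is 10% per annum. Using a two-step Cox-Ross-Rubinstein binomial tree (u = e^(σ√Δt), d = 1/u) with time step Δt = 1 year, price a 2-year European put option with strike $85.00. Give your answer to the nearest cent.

CRR parameters: u = e^(σ√Δt) = e^(0.5·√1) = 1.6487, d = 1/u = 0.6065
Per-period rate: rΔt = 0.1·1 = 0.1, so R = e^0.1 = 1.1052
Risk-neutral probability p = (e^0.1 − 0.6065)/(1.6487 − 0.6065) = 0.4986/1.0422 = 0.4785
Terminal stock prices: S_uu = 299, S_ud = 110, S_dd = 40.47
Terminal payoffs (K − S): max(-214, 0) = 0, max(-25, 0) = 0, max(44.53, 0) = 44.53
Node u (S = 181.4): V_u = e^(−0.1)·[0.4785·0.0000 + 0.5215·0.0000] = 0.0000
Node d (S = 66.72): V_d = e^(−0.1)·[0.4785·0.0000 + 0.5215·44.5333] = 21.0159
Node 0 (S = 110): V_0 = e^(−0.1)·[0.4785·0.0000 + 0.5215·21.0159] = 9.9177

$9.92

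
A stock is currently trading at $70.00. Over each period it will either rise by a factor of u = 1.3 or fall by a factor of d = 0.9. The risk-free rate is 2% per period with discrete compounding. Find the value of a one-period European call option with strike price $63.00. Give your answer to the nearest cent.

Risk-neutral probability p = (1 + 0.02 − 0.9)/(1.3 − 0.9) = 0.1200/0.4000 = 0.3000
Terminal stock prices: S_u = 91, S_d = 63
Terminal payoffs (S − K): max(28, 0) = 28, max(0, 0) = 0
Node 0 (S = 70): V_0 = 1/1.02·[0.3000·28.0000 + 0.7000·0.0000] = 8.2353

$8.24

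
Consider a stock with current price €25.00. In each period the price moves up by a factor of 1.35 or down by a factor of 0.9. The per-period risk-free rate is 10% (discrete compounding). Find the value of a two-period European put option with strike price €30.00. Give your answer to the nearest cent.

Risk-neutral probability p = (1 + 0.1 − 0.9)/(1.35 − 0.9) = 0.2000/0.4500 = 0.4444
Terminal stock prices: S_uu = 45.56, S_ud = 30.38, S_dd = 20.25
Terminal payoffs (K − S): max(-15.56, 0) = 0, max(-0.375, 0) = 0, max(9.75, 0) = 9.75
Node u (S = 33.75): V_u = 1/1.1·[0.4444·0.0000 + 0.5556·0.0000] = 0.0000
Node d (S = 22.5): V_d = 1/1.1·[0.4444·0.0000 + 0.5556·9.7500] = 4.9242
Node 0 (S = 25): V_0 = 1/1.1·[0.4444·0.0000 + 0.5556·4.9242] = 2.4870

€2.49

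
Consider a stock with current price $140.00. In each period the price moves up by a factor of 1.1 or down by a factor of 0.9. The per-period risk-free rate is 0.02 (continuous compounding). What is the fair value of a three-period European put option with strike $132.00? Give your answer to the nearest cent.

Risk-neutral probability p = (e^0.02 − 0.9)/(1.1 − 0.9) = 0.1202/0.2000 = 0.6010
Terminal stock prices: S_uuu = 186.3, S_uud = 152.5, S_udd = 124.7, S_ddd = 102.1
Terminal payoffs (K − S): max(-54.34, 0) = 0, max(-20.46, 0) = 0, max(7.26, 0) = 7.26, max(29.94, 0) = 29.94
Node uu (S = 169.4): V_uu = e^(−0.02)·[0.6010·0.0000 + 0.3990·0.0000] = 0.0000
Node ud (S = 138.6): V_ud = e^(−0.02)·[0.6010·0.0000 + 0.3990·7.2600] = 2.8393
Node dd (S = 113.4): V_dd = e^(−0.02)·[0.6010·7.2600 + 0.3990·29.9400] = 15.9862
Node u (S = 154): V_u = e^(−0.02)·[0.6010·0.0000 + 0.3990·2.8393] = 1.1104
Node d (S = 126): V_d = e^(−0.02)·[0.6010·2.8393 + 0.3990·15.9862] = 7.9248
Node 0 (S = 140): V_0 = e^(−0.02)·[0.6010·1.1104 + 0.3990·7.9248] = 3.7535

$3.75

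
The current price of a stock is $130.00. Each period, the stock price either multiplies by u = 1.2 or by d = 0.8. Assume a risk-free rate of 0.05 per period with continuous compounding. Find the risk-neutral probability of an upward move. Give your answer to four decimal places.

Risk-neutral probability p = (e^0.05 − 0.8)/(1.2 − 0.8) = 0.2513/0.4000 = 0.6282

p = 0.6282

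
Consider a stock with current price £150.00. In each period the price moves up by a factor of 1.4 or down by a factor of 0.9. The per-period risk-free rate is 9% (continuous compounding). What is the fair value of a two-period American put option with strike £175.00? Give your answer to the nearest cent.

£25.00

Risk-neutral probability p = (e^0.09 − 0.9)/(1.4 − 0.9) = 0.1942/0.5000 = 0.3883
Terminal stock prices: S_uu = 294, S_ud = 189, S_dd = 121.5
Terminal payoffs (K − S): max(-119, 0) = 0, max(-14, 0) = 0, max(53.5, 0) = 53.5
Node u (S = 210): continuation = e^(−0.09)·[0.3883·0.0000 + 0.6117·0.0000] = 0.0000; exercise value = 0.0000 ≤ continuation, so V_u = 0.0000
Node d (S = 135): continuation = e^(−0.09)·[0.3883·0.0000 + 0.6117·53.5000] = 29.9069; exercise value = 40.0000 > continuation, so V_d = 40.0000 (exercise)
Node 0 (S = 150): continuation = e^(−0.09)·[0.3883·0.0000 + 0.6117·40.0000] = 22.3603; exercise value = 25.0000 > continuation, so V_0 = 25.0000 (exercise)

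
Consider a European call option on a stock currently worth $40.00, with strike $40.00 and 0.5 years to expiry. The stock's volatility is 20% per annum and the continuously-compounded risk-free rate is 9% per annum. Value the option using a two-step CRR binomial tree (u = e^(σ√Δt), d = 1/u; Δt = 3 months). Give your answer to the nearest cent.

CRR parameters: u = e^(σ√Δt) = e^(0.2·√0.25) = 1.1052, d = 1/u = 0.9048
Per-period rate: rΔt = 0.09·0.25 = 0.0225, so R = e^0.0225 = 1.0228
Risk-neutral probability p = (e^0.0225 − 0.9048)/(1.1052 − 0.9048) = 0.1179/0.2003 = 0.5886
Terminal stock prices: S_uu = 48.86, S_ud = 40, S_dd = 32.75
Terminal payoffs (S − K): max(8.856, 0) = 8.856, max(0, 0) = 0, max(-7.251, 0) = 0
Node u (S = 44.21): V_u = e^(−0.0225)·[0.5886·8.8561 + 0.4114·0.0000] = 5.0968
Node d (S = 36.19): V_d = e^(−0.0225)·[0.5886·0.0000 + 0.4114·0.0000] = 0.0000
Node 0 (S = 40): V_0 = e^(−0.0225)·[0.5886·5.0968 + 0.4114·0.0000] = 2.9333

$2.93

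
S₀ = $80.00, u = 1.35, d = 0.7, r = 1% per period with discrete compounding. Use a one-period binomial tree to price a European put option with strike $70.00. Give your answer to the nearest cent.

Risk-neutral probability p = (1 + 0.01 − 0.7)/(1.35 − 0.7) = 0.3100/0.6500 = 0.4769
Terminal stock prices: S_u = 108, S_d = 56
Terminal payoffs (K − S): max(-38, 0) = 0, max(14, 0) = 14
Node 0 (S = 80): V_0 = 1/1.01·[0.4769·0.0000 + 0.5231·14.0000] = 7.2506

$7.25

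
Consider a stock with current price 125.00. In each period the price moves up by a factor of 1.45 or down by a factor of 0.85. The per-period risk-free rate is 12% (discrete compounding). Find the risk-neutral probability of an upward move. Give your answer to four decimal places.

p = 0.4500

Risk-neutral probability p = (1 + 0.12 − 0.85)/(1.45 − 0.85) = 0.2700/0.6000 = 0.4500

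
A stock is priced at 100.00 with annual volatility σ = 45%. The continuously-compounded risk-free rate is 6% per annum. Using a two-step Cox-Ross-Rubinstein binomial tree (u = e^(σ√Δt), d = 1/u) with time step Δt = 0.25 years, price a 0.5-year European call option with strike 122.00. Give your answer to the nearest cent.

7.70

CRR parameters: u = e^(σ√Δt) = e^(0.45·√0.25) = 1.2523, d = 1/u = 0.7985
Per-period rate: rΔt = 0.06·0.25 = 0.015, so R = e^0.015 = 1.0151
Risk-neutral probability p = (e^0.015 − 0.7985)/(1.2523 − 0.7985) = 0.2166/0.4538 = 0.4773
Terminal stock prices: S_uu = 156.8, S_ud = 100, S_dd = 63.76
Terminal payoffs (S − K): max(34.83, 0) = 34.83, max(-22, 0) = 0, max(-58.24, 0) = 0
Node u (S = 125.2): V_u = e^(−0.015)·[0.4773·34.8312 + 0.5227·0.0000] = 16.3770
Node d (S = 79.85): V_d = e^(−0.015)·[0.4773·0.0000 + 0.5227·0.0000] = 0.0000
Node 0 (S = 100): V_0 = e^(−0.015)·[0.4773·16.3770 + 0.5227·0.0000] = 7.7002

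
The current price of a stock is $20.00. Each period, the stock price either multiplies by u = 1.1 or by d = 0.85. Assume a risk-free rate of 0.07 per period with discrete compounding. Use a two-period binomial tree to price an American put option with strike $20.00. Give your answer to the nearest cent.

$0.46

Risk-neutral probability p = (1 + 0.07 − 0.85)/(1.1 − 0.85) = 0.2200/0.2500 = 0.8800
Terminal stock prices: S_uu = 24.2, S_ud = 18.7, S_dd = 14.45
Terminal payoffs (K − S): max(-4.2, 0) = 0, max(1.3, 0) = 1.3, max(5.55, 0) = 5.55
Node u (S = 22): continuation = 1/1.07·[0.8800·0.0000 + 0.1200·1.3000] = 0.1458; exercise value = 0.0000 ≤ continuation, so V_u = 0.1458
Node d (S = 17): continuation = 1/1.07·[0.8800·1.3000 + 0.1200·5.5500] = 1.6916; exercise value = 3.0000 > continuation, so V_d = 3.0000 (exercise)
Node 0 (S = 20): continuation = 1/1.07·[0.8800·0.1458 + 0.1200·3.0000] = 0.4564; exercise value = 0.0000 ≤ continuation, so V_0 = 0.4564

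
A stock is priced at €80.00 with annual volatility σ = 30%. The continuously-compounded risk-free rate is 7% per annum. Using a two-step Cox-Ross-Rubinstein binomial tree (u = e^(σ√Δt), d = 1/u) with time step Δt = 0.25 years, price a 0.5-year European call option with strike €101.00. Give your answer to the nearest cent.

€1.83

CRR parameters: u = e^(σ√Δt) = e^(0.3·√0.25) = 1.1618, d = 1/u = 0.8607
Per-period rate: rΔt = 0.07·0.25 = 0.0175, so R = e^0.0175 = 1.0177
Risk-neutral probability p = (e^0.0175 − 0.8607)/(1.1618 − 0.8607) = 0.1569/0.3011 = 0.5212
Terminal stock prices: S_uu = 108, S_ud = 80, S_dd = 59.27
Terminal payoffs (S − K): max(6.989, 0) = 6.989, max(-21, 0) = 0, max(-41.73, 0) = 0
Node u (S = 92.95): V_u = e^(−0.0175)·[0.5212·6.9887 + 0.4788·0.0000] = 3.5793
Node d (S = 68.86): V_d = e^(−0.0175)·[0.5212·0.0000 + 0.4788·0.0000] = 0.0000
Node 0 (S = 80): V_0 = e^(−0.0175)·[0.5212·3.5793 + 0.4788·0.0000] = 1.8332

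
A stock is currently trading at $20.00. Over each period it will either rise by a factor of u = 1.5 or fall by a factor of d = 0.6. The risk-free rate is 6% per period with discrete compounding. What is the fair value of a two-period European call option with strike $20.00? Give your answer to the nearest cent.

Risk-neutral probability p = (1 + 0.06 − 0.6)/(1.5 − 0.6) = 0.4600/0.9000 = 0.5111
Terminal stock prices: S_uu = 45, S_ud = 18, S_dd = 7.2
Terminal payoffs (S − K): max(25, 0) = 25, max(-2, 0) = 0, max(-12.8, 0) = 0
Node u (S = 30): V_u = 1/1.06·[0.5111·25.0000 + 0.4889·0.0000] = 12.0545
Node d (S = 12): V_d = 1/1.06·[0.5111·0.0000 + 0.4889·0.0000] = 0.0000
Node 0 (S = 20): V_0 = 1/1.06·[0.5111·12.0545 + 0.4889·0.0000] = 5.8124

$5.81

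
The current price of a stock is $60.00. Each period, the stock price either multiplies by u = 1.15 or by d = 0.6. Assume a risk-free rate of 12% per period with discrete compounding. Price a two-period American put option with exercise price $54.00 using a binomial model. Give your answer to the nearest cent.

Risk-neutral probability p = (1 + 0.12 − 0.6)/(1.15 − 0.6) = 0.5200/0.5500 = 0.9455
Terminal stock prices: S_uu = 79.35, S_ud = 41.4, S_dd = 21.6
Terminal payoffs (K − S): max(-25.35, 0) = 0, max(12.6, 0) = 12.6, max(32.4, 0) = 32.4
Node u (S = 69): continuation = 1/1.12·[0.9455·0.0000 + 0.0545·12.6000] = 0.6136; exercise value = 0.0000 ≤ continuation, so V_u = 0.6136
Node d (S = 36): continuation = 1/1.12·[0.9455·12.6000 + 0.0545·32.4000] = 12.2143; exercise value = 18.0000 > continuation, so V_d = 18.0000 (exercise)
Node 0 (S = 60): continuation = 1/1.12·[0.9455·0.6136 + 0.0545·18.0000] = 1.3946; exercise value = 0.0000 ≤ continuation, so V_0 = 1.3946

$1.39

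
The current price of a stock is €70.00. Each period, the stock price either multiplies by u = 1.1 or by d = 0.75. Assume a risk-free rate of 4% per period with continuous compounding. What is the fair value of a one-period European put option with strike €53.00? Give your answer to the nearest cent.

€0.08

Risk-neutral probability p = (e^0.04 − 0.75)/(1.1 − 0.75) = 0.2908/0.3500 = 0.8309
Terminal stock prices: S_u = 77, S_d = 52.5
Terminal payoffs (K − S): max(-24, 0) = 0, max(0.5, 0) = 0.5
Node 0 (S = 70): V_0 = e^(−0.04)·[0.8309·0.0000 + 0.1691·0.5000] = 0.0812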